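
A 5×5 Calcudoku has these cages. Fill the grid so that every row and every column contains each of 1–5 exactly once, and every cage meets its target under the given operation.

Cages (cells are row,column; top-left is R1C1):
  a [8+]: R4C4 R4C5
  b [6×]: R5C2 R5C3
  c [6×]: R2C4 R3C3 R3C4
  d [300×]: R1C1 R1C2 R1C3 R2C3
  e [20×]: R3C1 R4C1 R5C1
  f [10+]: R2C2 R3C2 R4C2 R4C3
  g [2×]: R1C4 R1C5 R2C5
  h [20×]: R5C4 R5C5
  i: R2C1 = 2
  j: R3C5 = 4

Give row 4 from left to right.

The 3 cells of cage g must have product 2, which forces R1C4 = 1.
Cage g has product 2, leaving R1C5 = 2.
I is a freebie; hence R2C1 = 2.
Cage d has product 300; hence R2C3 = 5.
Row 2 now contains 2, leaving R2C4 = 3.
Cage g needs product 2, leaving R2C5 = 1.
Column 4 now contains 3; hence R3C4 = 2.
Cage j is given, leaving R3C5 = 4.
Column 4 now contains 3, which forces R4C4 = 5.
5 is placed in row 4, leaving R4C5 = 3.
Column 4 already has 5; hence R5C4 = 4.
Column 5 already has 4; hence R5C5 = 5.
Row 2 already has 1, so R2C2 = 4.
The 3 cells of cage e must have product 20; hence R3C1 = 5.
Cage f has sum 10; hence R3C2 = 3.
Cage c needs product 6, leaving R3C3 = 1.
The 3 cells of cage e must have product 20; hence R4C1 = 4.
Column 3 already has 1; hence R4C3 = 2.
Row 5 already has 5, which forces R5C1 = 1.
Column 2 already has 3; hence R5C2 = 2.
Column 3 now contains 2, leaving R5C3 = 3.
Column 1 already has 4, leaving R1C1 = 3.
Column 2 already has 3; hence R1C2 = 5.
Column 3 already has 3; hence R1C3 = 4.
2 is placed in row 4, so R4C2 = 1.
Filled in: 3 5 4 1 2 / 2 4 5 3 1 / 5 3 1 2 4 / 4 1 2 5 3 / 1 2 3 4 5.

4 1 2 5 3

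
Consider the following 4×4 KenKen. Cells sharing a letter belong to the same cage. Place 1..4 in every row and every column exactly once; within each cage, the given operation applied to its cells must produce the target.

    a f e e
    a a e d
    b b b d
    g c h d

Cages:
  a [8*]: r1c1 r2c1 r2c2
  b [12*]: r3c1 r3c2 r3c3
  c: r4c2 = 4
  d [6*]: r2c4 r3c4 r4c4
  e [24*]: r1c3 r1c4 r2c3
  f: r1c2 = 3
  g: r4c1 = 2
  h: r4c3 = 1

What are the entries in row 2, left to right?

4 2 3 1

F is a freebie, leaving r1c2 = 3.
G is a freebie, leaving r4c1 = 2.
Cage c is a single given cell, leaving r4c2 = 4.
Cage h is given; hence r4c3 = 1.
Row 4 now contains 1, so r4c4 = 3.
The 3 cells of cage a must have product 8; hence r2c2 = 2.
The 3 cells of cage e must have product 24; hence r2c3 = 3.
2 is placed in row 2, leaving r2c4 = 1.
Column 2 now contains 4, leaving r3c2 = 1.
3 is placed in column 3, leaving r3c3 = 4.
Column 4 now contains 1, which forces r3c4 = 2.
The 3 cells of cage a must have product 8, leaving r1c1 = 1.
Column 3 already has 4; hence r1c3 = 2.
Column 4 already has 2, so r1c4 = 4.
1 is placed in row 2, leaving r2c1 = 4.
Row 3 now contains 4; hence r3c1 = 3.
Filled in: 1 3 2 4 / 4 2 3 1 / 3 1 4 2 / 2 4 1 3.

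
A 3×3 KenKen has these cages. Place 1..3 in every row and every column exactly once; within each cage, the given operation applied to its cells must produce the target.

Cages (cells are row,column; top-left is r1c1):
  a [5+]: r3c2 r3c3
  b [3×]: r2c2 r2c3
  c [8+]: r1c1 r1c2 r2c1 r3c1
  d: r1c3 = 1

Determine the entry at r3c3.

The 4 cells of cage c must have sum 8, which forces r1c2 = 2.
Cage d is a single given cell; hence r1c3 = 1.
1 is placed in column 3, which forces r2c3 = 3.
Column 2 already has 2, leaving r3c2 = 3.
Column 3 already has 3, which forces r3c3 = 2.
Row 1 now contains 1, which forces r1c1 = 3.
The 4 cells of cage c must have sum 8; hence r2c1 = 2.
3 is placed in row 2, leaving r2c2 = 1.
Row 3 already has 2, which forces r3c1 = 1.
The full grid is 3 2 1 / 2 1 3 / 1 3 2.

2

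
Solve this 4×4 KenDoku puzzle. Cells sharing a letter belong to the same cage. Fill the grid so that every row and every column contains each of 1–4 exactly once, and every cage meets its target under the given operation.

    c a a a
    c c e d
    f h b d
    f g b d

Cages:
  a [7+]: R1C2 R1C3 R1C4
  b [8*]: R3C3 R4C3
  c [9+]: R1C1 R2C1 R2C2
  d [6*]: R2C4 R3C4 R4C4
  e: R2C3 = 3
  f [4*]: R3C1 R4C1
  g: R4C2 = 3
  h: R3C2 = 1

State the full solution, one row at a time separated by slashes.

3 2 1 4 / 2 4 3 1 / 4 1 2 3 / 1 3 4 2

Cage e is given; hence R2C3 = 3.
H is a freebie, which forces R3C2 = 1.
Cage g is given, leaving R4C2 = 3.
1 is placed in row 3; hence R3C1 = 4.
Row 3 already has 4; hence R3C3 = 2.
Cage d has product 6, which forces R3C4 = 3.
Cage f's pair has product 4; hence R4C1 = 1.
Column 3 now contains 2; hence R4C3 = 4.
Row 4 now contains 1, leaving R4C4 = 2.
Column 1 already has 4; hence R1C1 = 3.
Cage a has sum 7; hence R1C2 = 2.
Column 3 already has 4; hence R1C3 = 1.
Cage a needs sum 7, which forces R1C4 = 4.
1 is placed in column 1; hence R2C1 = 2.
The 3 cells of cage c must have sum 9, leaving R2C2 = 4.
Column 4 now contains 2; hence R2C4 = 1.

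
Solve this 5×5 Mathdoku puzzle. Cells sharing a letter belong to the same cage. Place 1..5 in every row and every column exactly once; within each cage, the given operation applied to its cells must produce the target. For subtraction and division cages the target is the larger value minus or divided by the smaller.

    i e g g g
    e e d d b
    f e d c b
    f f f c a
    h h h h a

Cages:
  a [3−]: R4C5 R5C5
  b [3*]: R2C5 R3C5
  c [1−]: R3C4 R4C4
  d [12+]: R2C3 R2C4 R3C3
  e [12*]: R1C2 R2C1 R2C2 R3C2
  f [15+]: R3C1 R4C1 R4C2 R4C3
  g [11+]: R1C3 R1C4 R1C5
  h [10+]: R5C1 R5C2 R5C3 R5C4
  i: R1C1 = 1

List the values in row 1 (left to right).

I is a freebie, so R1C1 = 1.
Column 1 now contains 1, leaving R2C1 = 2.
Row 1 needs a 3, and only R1C2 is open for it.
3 is placed in column 2, leaving R2C2 = 1.
1 is placed in row 2, so R2C5 = 3.
Cage e has product 12, which forces R3C2 = 2.
Column 5 now contains 3, which forces R3C5 = 1.
Column 2 already has 2, which forces R5C2 = 4.
The 3 cells of cage d must have sum 12, leaving R3C3 = 3.
Column 2 already has 4; hence R4C2 = 5.
Row 4 now contains 5, so R4C5 = 2.
Row 5 now contains 4, which forces R5C1 = 3.
Column 5 already has 2; hence R5C5 = 5.
Column 5 now contains 5, so R1C5 = 4.
3 is placed in row 3; hence R3C1 = 5.
Row 3 now contains 5; hence R3C4 = 4.
Column 1 already has 3, which forces R4C1 = 4.
Row 4 already has 2, so R4C3 = 1.
Column 4 already has 4, which forces R4C4 = 3.
Column 3 already has 1, leaving R5C3 = 2.
2 is placed in row 5, which forces R5C4 = 1.
Column 3 already has 2, so R1C3 = 5.
Cage g has sum 11, so R1C4 = 2.
Cage d needs sum 12, which forces R2C3 = 4.
Column 4 already has 4, so R2C4 = 5.
Filled in: 1 3 5 2 4 / 2 1 4 5 3 / 5 2 3 4 1 / 4 5 1 3 2 / 3 4 2 1 5.

1 3 5 2 4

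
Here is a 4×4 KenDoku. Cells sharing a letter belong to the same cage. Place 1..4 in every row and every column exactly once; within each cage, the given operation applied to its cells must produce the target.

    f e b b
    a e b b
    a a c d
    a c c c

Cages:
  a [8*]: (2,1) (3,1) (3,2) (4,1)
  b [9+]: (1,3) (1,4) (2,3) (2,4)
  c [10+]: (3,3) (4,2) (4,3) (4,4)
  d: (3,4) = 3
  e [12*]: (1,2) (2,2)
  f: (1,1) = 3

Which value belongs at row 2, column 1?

1

F is a freebie; hence (1,1) = 3.
3 is placed in row 1, which forces (1,2) = 4.
4 is placed in column 2, leaving (2,2) = 3.
Cage a needs product 8, which forces (3,2) = 1.
D is a freebie, so (3,4) = 3.
1 is placed in column 2, so (4,2) = 2.
Cage c needs sum 10; hence (3,3) = 4.
Cage c needs sum 10, so (4,3) = 3.
Cage c needs sum 10; hence (4,4) = 1.
Cage b has sum 9, leaving (1,3) = 1.
Column 4 now contains 1, so (1,4) = 2.
Cage a has product 8, so (2,1) = 1.
Column 3 already has 4, which forces (2,3) = 2.
The 4 cells of cage b must have sum 9, leaving (2,4) = 4.
4 is placed in row 3, which forces (3,1) = 2.
Row 4 now contains 1, leaving (4,1) = 4.
The full grid is 3 4 1 2 / 1 3 2 4 / 2 1 4 3 / 4 2 3 1.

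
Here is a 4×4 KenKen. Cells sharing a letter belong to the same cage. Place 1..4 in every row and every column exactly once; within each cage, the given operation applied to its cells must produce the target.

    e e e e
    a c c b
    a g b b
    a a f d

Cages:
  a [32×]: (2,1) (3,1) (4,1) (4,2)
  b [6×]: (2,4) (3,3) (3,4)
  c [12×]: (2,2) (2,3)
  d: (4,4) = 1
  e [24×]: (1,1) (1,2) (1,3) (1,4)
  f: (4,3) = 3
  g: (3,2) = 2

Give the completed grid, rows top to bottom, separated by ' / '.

3 1 2 4 / 1 3 4 2 / 4 2 1 3 / 2 4 3 1

Cage g is a single given cell; hence (3,2) = 2.
Cage a needs product 32; hence (4,2) = 4.
Cage f is a single given cell; hence (4,3) = 3.
Cage d is a single given cell; hence (4,4) = 1.
Column 2 already has 4, leaving (2,2) = 3.
Column 3 already has 3, so (2,3) = 4.
Cage b needs product 6, so (2,4) = 2.
Column 3 already has 3, leaving (3,3) = 1.
Column 4 already has 1, which forces (3,4) = 3.
Row 4 already has 1, so (4,1) = 2.
The 4 cells of cage e must have product 24, so (1,1) = 3.
Column 2 already has 3, so (1,2) = 1.
Column 3 now contains 1, leaving (1,3) = 2.
Column 4 now contains 3, which forces (1,4) = 4.
Row 2 already has 4; hence (2,1) = 1.
1 is placed in row 3, which forces (3,1) = 4.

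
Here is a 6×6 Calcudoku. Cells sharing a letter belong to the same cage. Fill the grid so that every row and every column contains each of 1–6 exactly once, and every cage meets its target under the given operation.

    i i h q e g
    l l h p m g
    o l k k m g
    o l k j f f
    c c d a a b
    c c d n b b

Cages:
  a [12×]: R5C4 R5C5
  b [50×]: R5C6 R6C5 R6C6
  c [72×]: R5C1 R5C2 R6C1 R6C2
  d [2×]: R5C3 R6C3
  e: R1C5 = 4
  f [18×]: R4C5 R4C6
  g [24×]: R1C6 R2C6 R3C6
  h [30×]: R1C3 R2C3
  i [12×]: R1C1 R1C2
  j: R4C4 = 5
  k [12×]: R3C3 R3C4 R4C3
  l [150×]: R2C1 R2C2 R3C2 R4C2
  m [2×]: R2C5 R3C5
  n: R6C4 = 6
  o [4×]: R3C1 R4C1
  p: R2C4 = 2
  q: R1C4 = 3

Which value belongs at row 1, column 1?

2

Cage q is given, so R1C4 = 3.
E is a freebie, leaving R1C5 = 4.
Cage l has product 150, so R2C1 = 5.
5 is placed in row 2, which forces R2C3 = 6.
P is a freebie, so R2C4 = 2.
2 is placed in row 2, leaving R2C5 = 1.
Column 5 now contains 1, which forces R3C5 = 2.
J is a freebie, leaving R4C4 = 5.
The 3 cells of cage b must have product 50, which forces R5C6 = 5.
Cage n is given, so R6C4 = 6.
Cage b needs product 50, so R6C5 = 5.
Cage b has product 50, so R6C6 = 2.
Column 3 already has 6, so R1C3 = 5.
Row 2 already has 1, leaving R2C2 = 3.
The 3 cells of cage g must have product 24, so R2C6 = 4.
Cage l needs product 150, leaving R3C2 = 5.
The 4 cells of cage l must have product 150, leaving R4C2 = 2.
Cage d needs two cells with product 2, which forces R5C3 = 2.
Column 4 now contains 6, so R5C4 = 4.
The two cells of cage a must have product 12, leaving R5C5 = 3.
Row 6 now contains 2; hence R6C3 = 1.
The two cells of cage i must have product 12, leaving R1C1 = 2.
Column 2 now contains 2; hence R1C2 = 6.
Row 1 now contains 6; hence R1C6 = 1.
4 is placed in column 4; hence R3C4 = 1.
1 is placed in column 6, so R3C6 = 6.
Column 5 already has 3, so R4C5 = 6.
Cage f needs two cells with product 18, leaving R4C6 = 3.
Column 2 now contains 6, so R5C2 = 1.
Cage c has product 72, leaving R6C1 = 3.
1 is placed in row 6, which forces R6C2 = 4.
1 is placed in row 3; hence R3C1 = 4.
Cage k needs product 12, which forces R3C3 = 3.
The two cells of cage o must have product 4, which forces R4C1 = 1.
3 is placed in row 4, so R4C3 = 4.
Row 5 already has 1, leaving R5C1 = 6.
Filled in: 2 6 5 3 4 1 / 5 3 6 2 1 4 / 4 5 3 1 2 6 / 1 2 4 5 6 3 / 6 1 2 4 3 5 / 3 4 1 6 5 2.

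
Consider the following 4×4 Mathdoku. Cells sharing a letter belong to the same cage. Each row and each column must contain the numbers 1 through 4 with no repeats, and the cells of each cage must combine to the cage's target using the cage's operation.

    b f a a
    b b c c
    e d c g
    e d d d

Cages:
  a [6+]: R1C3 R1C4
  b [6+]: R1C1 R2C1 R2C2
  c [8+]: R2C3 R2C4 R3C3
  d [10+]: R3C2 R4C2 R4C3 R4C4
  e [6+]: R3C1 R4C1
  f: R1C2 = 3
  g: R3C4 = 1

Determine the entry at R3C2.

4

Cage f is a single given cell, so R1C2 = 3.
Cage g is a single given cell, which forces R3C4 = 1.
The only place for 1 in row 1 is R1C1.
Row 3 needs a 3, and only R3C3 is open for it.
Cage d has sum 10, so R4C4 = 3.
Cage c needs sum 8, so R2C3 = 1.
Column 4 already has 3, so R2C4 = 4.
The two cells of cage a must have sum 6, leaving R1C3 = 4.
Column 4 now contains 4; hence R1C4 = 2.
Row 2 already has 4, so R2C1 = 3.
Row 2 now contains 1; hence R2C2 = 2.
Column 2 now contains 2, which forces R3C2 = 4.
The 4 cells of cage d must have sum 10, which forces R4C2 = 1.
4 is placed in column 3, leaving R4C3 = 2.
Row 3 now contains 4, leaving R3C1 = 2.
Row 4 already has 2, which forces R4C1 = 4.
The full grid is 1 3 4 2 / 3 2 1 4 / 2 4 3 1 / 4 1 2 3.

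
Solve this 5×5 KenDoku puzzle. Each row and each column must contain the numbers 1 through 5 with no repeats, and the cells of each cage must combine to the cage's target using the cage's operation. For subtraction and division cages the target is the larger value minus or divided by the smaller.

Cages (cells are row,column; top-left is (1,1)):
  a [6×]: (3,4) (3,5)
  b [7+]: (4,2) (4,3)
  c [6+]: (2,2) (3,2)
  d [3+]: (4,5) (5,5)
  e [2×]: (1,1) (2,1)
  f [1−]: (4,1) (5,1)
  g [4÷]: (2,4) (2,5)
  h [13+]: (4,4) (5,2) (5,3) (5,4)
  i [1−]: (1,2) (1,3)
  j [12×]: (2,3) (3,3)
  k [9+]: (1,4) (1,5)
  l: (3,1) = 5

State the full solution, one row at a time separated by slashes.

1 3 2 4 5 / 2 5 3 1 4 / 5 1 4 2 3 / 4 2 5 3 1 / 3 4 1 5 2

L is a freebie; hence (3,1) = 5.
The only place for 3 in row 2 is (2,3).
Column 3 now contains 3; hence (3,3) = 4.
In row 1, 3 can only go at (1,2), so (1,2) = 3.
Cage i needs two cells with difference 1, leaving (1,3) = 2.
2 is placed in column 3; hence (4,3) = 5.
Column 3 now contains 5, so (5,3) = 1.
1 is placed in row 5, leaving (5,5) = 2.
2 is placed in row 1, which forces (1,1) = 1.
Cage e needs two cells with product 2, so (2,1) = 2.
The two cells of cage a must have product 6; hence (3,4) = 2.
2 is placed in column 5, which forces (3,5) = 3.
5 is placed in row 4, leaving (4,2) = 2.
2 is placed in column 5; hence (4,5) = 1.
Cage c's pair has sum 6, which forces (2,2) = 5.
The two cells of cage g must have quotient 4, leaving (2,4) = 1.
1 is placed in column 5, which forces (2,5) = 4.
Row 3 already has 2, so (3,2) = 1.
5 is placed in column 2, so (5,2) = 4.
Cage k's pair has sum 9, which forces (1,4) = 4.
Column 5 already has 4, so (1,5) = 5.
The two cells of cage f must have difference 1, which forces (4,1) = 4.
The 4 cells of cage h must have sum 13, leaving (4,4) = 3.
4 is placed in row 5; hence (5,1) = 3.
The 4 cells of cage h must have sum 13, so (5,4) = 5.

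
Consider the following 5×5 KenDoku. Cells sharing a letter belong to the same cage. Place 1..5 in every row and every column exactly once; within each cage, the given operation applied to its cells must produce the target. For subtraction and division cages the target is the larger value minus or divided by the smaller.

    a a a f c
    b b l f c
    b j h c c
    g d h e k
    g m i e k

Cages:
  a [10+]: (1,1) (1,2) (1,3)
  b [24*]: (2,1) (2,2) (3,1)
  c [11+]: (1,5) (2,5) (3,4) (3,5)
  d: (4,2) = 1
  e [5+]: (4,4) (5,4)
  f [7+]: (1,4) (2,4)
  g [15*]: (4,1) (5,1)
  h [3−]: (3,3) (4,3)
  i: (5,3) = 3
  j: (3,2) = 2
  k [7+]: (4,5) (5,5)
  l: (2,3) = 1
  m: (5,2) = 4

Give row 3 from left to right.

4 2 5 3 1

Cage l is given, leaving (2,3) = 1.
Cage j is a single given cell, which forces (3,2) = 2.
Cage d is a single given cell, which forces (4,2) = 1.
Cage m is given, which forces (5,2) = 4.
Cage i is a single given cell; hence (5,3) = 3.
Cage b has product 24; hence (2,1) = 2.
Column 2 now contains 4, so (2,2) = 3.
Cage b needs product 24, so (3,1) = 4.
Cage h's pair has difference 3, which forces (3,3) = 5.
Cage g's pair has product 15, leaving (4,1) = 3.
Cage h's pair has difference 3, so (4,3) = 2.
Row 4 now contains 3, so (4,4) = 4.
2 is placed in row 4, leaving (4,5) = 5.
Row 5 now contains 3, so (5,1) = 5.
Column 5 already has 5; hence (5,5) = 2.
5 is placed in column 1, leaving (1,1) = 1.
Column 2 now contains 3, leaving (1,2) = 5.
Column 3 already has 2, leaving (1,3) = 4.
The two cells of cage f must have sum 7; hence (1,4) = 2.
Cage c has sum 11; hence (1,5) = 3.
Column 4 already has 4, which forces (2,4) = 5.
Column 5 already has 5, leaving (2,5) = 4.
The 4 cells of cage c must have sum 11, leaving (3,4) = 3.
Cage c needs sum 11, which forces (3,5) = 1.
Row 5 now contains 2, so (5,4) = 1.
Completed grid: 1 5 4 2 3 / 2 3 1 5 4 / 4 2 5 3 1 / 3 1 2 4 5 / 5 4 3 1 2.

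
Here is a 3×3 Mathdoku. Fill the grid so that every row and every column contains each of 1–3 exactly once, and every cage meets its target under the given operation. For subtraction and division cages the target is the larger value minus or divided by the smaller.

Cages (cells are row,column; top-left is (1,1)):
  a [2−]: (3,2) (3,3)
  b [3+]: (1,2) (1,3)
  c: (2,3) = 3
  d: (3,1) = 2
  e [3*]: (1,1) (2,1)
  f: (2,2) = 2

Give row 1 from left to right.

3 1 2

Cage f is given, which forces (2,2) = 2.
Cage c is given, which forces (2,3) = 3.
D is a freebie, leaving (3,1) = 2.
3 is placed in column 3, which forces (3,3) = 1.
Cage e needs two cells with product 3, so (1,1) = 3.
2 is placed in column 2; hence (1,2) = 1.
1 is placed in column 3; hence (1,3) = 2.
Row 2 now contains 3; hence (2,1) = 1.
Row 3 now contains 1, leaving (3,2) = 3.
The full grid is 3 1 2 / 1 2 3 / 2 3 1.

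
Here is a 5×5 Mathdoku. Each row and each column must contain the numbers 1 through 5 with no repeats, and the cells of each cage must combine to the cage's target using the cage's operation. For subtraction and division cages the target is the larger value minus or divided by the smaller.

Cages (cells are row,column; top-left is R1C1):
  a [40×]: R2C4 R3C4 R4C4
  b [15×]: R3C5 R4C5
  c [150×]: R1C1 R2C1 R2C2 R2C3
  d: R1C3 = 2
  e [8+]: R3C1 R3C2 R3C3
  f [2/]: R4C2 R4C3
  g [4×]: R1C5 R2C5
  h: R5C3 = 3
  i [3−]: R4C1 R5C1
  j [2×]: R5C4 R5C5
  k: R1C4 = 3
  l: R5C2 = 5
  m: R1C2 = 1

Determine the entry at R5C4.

1

The 4 cells of cage c must have product 150, so R1C1 = 5.
Cage m is a single given cell; hence R1C2 = 1.
Cage d is a single given cell, so R1C3 = 2.
K is a freebie, which forces R1C4 = 3.
Row 1 already has 1, leaving R1C5 = 4.
Column 5 already has 4, so R2C5 = 1.
L is a freebie, leaving R5C2 = 5.
H is a freebie; hence R5C3 = 3.
1 is placed in column 5, which forces R5C5 = 2.
Column 3 now contains 3; hence R2C3 = 5.
Cage f's pair has quotient 2; hence R4C2 = 2.
Row 5 already has 2; hence R5C4 = 1.
Cage c needs product 150, leaving R2C1 = 2.
2 is placed in column 2, so R2C2 = 3.
2 is placed in row 2; hence R2C4 = 4.
Column 2 now contains 3, so R3C2 = 4.
4 is placed in row 3, so R3C3 = 1.
Cage i's pair has difference 3; hence R4C1 = 1.
1 is placed in column 3; hence R4C3 = 4.
Column 4 now contains 4, which forces R4C4 = 5.
Row 4 now contains 5, which forces R4C5 = 3.
1 is placed in row 5; hence R5C1 = 4.
1 is placed in row 3, which forces R3C1 = 3.
5 is placed in column 4, so R3C4 = 2.
Column 5 now contains 3; hence R3C5 = 5.
Filled in: 5 1 2 3 4 / 2 3 5 4 1 / 3 4 1 2 5 / 1 2 4 5 3 / 4 5 3 1 2.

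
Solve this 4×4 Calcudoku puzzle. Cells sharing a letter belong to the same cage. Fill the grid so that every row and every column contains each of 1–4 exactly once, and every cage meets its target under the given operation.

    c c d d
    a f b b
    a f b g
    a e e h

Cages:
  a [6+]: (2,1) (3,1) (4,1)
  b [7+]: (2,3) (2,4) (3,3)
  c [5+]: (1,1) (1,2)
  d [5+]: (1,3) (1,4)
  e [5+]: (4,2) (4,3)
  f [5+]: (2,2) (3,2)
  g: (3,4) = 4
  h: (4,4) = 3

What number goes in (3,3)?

2

G is a freebie; hence (3,4) = 4.
H is a freebie, so (4,4) = 3.
The only place for 2 in row 4 is (4,1).
The only place for 4 in column 1 is (1,1).
Cage c's pair has sum 5, so (1,2) = 1.
4 is placed in row 1, leaving (1,3) = 3.
Cage d's pair has sum 5; hence (1,4) = 2.
Column 3 now contains 3, which forces (2,3) = 4.
2 is placed in column 4, leaving (2,4) = 1.
1 is placed in column 2, so (4,2) = 4.
4 is placed in column 3, so (4,3) = 1.
Row 2 already has 1, so (2,1) = 3.
Row 2 already has 3, so (2,2) = 2.
Cage a needs sum 6, so (3,1) = 1.
Column 2 already has 2, leaving (3,2) = 3.
1 is placed in column 3, so (3,3) = 2.
The full grid is 4 1 3 2 / 3 2 4 1 / 1 3 2 4 / 2 4 1 3.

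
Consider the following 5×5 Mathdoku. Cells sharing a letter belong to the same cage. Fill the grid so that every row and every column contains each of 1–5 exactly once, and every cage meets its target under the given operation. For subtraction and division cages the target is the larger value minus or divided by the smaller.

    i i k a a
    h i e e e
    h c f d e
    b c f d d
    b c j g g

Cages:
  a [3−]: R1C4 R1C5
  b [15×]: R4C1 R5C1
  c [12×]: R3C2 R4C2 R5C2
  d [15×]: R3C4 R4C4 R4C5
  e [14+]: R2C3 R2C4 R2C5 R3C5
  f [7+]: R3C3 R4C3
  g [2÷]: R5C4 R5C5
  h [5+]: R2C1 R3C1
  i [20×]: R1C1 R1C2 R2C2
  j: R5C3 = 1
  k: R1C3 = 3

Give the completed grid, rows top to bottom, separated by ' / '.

Cage k is given, leaving R1C3 = 3.
J is a freebie, leaving R5C3 = 1.
The only place for 2 in row 4 is R4C3.
2 is placed in column 3; hence R3C3 = 5.
Column 3 already has 5; hence R2C3 = 4.
In row 4, 4 can only go at R4C2, so R4C2 = 4.
Cage c has product 12, which forces R3C2 = 1.
Row 3 now contains 1, which forces R3C4 = 3.
Column 2 already has 4, leaving R5C2 = 3.
The 3 cells of cage i must have product 20; hence R1C1 = 2.
1 is placed in column 2, so R1C2 = 5.
Cage i has product 20; hence R2C2 = 2.
Column 1 now contains 2; hence R3C1 = 4.
Row 3 now contains 4; hence R3C5 = 2.
Cage b's pair has product 15, so R4C1 = 3.
Row 5 now contains 3, so R5C1 = 5.
Column 5 already has 2, leaving R5C5 = 4.
Cage a's pair has difference 3, so R1C4 = 4.
Column 5 already has 4; hence R1C5 = 1.
Column 1 now contains 3; hence R2C1 = 1.
The 4 cells of cage e must have sum 14, leaving R2C4 = 5.
The 4 cells of cage e must have sum 14, leaving R2C5 = 3.
5 is placed in column 4, so R4C4 = 1.
1 is placed in column 5, leaving R4C5 = 5.
Row 5 now contains 4, so R5C4 = 2.

2 5 3 4 1 / 1 2 4 5 3 / 4 1 5 3 2 / 3 4 2 1 5 / 5 3 1 2 4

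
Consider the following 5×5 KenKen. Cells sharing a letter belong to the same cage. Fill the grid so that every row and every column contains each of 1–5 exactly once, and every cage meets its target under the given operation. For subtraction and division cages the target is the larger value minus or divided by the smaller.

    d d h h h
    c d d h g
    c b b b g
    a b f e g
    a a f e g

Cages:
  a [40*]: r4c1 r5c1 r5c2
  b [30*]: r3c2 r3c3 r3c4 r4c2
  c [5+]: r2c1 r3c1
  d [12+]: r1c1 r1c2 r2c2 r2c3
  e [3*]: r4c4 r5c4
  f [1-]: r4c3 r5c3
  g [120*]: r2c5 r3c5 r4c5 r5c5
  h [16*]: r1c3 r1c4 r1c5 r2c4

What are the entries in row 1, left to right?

The 4 cells of cage h must have product 16, leaving r2c4 = 2.
In column 4, 4 can only go at r1c4, so r1c4 = 4.
The only place for 5 in column 4 is r3c4.
Column 5 needs a 1, and only r1c5 is open for it.
Row 1 already has 1, so r1c3 = 2.
Row 2 needs a 5, and only r2c5 is open for it.
The only place for 4 in row 2 is r2c1.
The two cells of cage c must have sum 5, which forces r3c1 = 1.
1 is placed in row 3, which forces r3c3 = 3.
The 3 cells of cage a must have product 40; hence r5c2 = 4.
4 is placed in row 5, which forces r5c3 = 5.
Cage d has sum 12, which forces r1c1 = 3.
Cage d needs sum 12, so r1c2 = 5.
Cage d has sum 12; hence r2c2 = 3.
Column 3 already has 3; hence r2c3 = 1.
3 is placed in row 3; hence r3c2 = 2.
Row 3 now contains 2, leaving r3c5 = 4.
Cage a has product 40, leaving r4c1 = 5.
The 4 cells of cage b must have product 30, leaving r4c2 = 1.
Column 3 already has 5, so r4c3 = 4.
1 is placed in row 4, which forces r4c4 = 3.
Row 4 already has 3; hence r4c5 = 2.
Row 5 already has 5; hence r5c1 = 2.
Column 4 already has 3; hence r5c4 = 1.
Column 5 now contains 2, which forces r5c5 = 3.
Filled in: 3 5 2 4 1 / 4 3 1 2 5 / 1 2 3 5 4 / 5 1 4 3 2 / 2 4 5 1 3.

3 5 2 4 1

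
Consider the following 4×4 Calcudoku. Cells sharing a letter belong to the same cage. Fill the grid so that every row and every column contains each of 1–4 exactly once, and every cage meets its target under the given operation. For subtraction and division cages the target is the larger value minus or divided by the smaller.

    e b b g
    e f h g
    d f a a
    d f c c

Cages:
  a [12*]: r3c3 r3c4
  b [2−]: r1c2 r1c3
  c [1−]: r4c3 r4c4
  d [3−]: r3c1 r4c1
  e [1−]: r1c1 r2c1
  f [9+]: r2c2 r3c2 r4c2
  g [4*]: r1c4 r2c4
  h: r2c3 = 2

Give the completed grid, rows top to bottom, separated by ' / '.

Cage h is a single given cell, so r2c3 = 2.
The only place for 1 in row 3 is r3c1.
1 is placed in column 1; hence r4c1 = 4.
The two cells of cage e must have difference 1; hence r1c1 = 2.
Column 1 already has 4; hence r2c1 = 3.
3 is placed in row 2, which forces r2c2 = 4.
Row 2 already has 4; hence r2c4 = 1.
Cage c needs two cells with difference 1, leaving r4c4 = 2.
Column 4 now contains 1, so r1c4 = 4.
Cage f needs sum 9, which forces r3c2 = 2.
4 is placed in column 4, leaving r3c4 = 3.
Row 4 now contains 2, leaving r4c2 = 3.
Row 4 now contains 3; hence r4c3 = 1.
Column 2 now contains 3, which forces r1c2 = 1.
Column 3 now contains 1, which forces r1c3 = 3.
Row 3 already has 3, leaving r3c3 = 4.

2 1 3 4 / 3 4 2 1 / 1 2 4 3 / 4 3 1 2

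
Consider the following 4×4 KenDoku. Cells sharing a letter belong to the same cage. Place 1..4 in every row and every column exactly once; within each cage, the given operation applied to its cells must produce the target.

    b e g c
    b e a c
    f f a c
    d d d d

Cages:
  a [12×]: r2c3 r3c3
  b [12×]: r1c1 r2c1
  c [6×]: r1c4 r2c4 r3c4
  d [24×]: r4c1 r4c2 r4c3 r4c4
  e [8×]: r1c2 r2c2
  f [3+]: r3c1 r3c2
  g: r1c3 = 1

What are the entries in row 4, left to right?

1 3 2 4

G is a freebie, leaving r1c3 = 1.
Row 2 needs a 1, and only r2c4 is open for it.
In row 2, 2 can only go at r2c2, so r2c2 = 2.
Column 2 already has 2, which forces r1c2 = 4.
Cage f needs two cells with sum 3, which forces r3c1 = 2.
Column 2 already has 2, which forces r3c2 = 1.
Row 3 now contains 2, so r3c4 = 3.
Column 2 now contains 1, which forces r4c2 = 3.
Row 1 already has 4, which forces r1c1 = 3.
Column 4 now contains 3; hence r1c4 = 2.
Cage b needs two cells with product 12; hence r2c1 = 4.
The two cells of cage a must have product 12, so r2c3 = 3.
3 is placed in row 3, leaving r3c3 = 4.
The 4 cells of cage d must have product 24, so r4c1 = 1.
Column 3 now contains 4, so r4c3 = 2.
Column 4 already has 2, which forces r4c4 = 4.
Filled in: 3 4 1 2 / 4 2 3 1 / 2 1 4 3 / 1 3 2 4.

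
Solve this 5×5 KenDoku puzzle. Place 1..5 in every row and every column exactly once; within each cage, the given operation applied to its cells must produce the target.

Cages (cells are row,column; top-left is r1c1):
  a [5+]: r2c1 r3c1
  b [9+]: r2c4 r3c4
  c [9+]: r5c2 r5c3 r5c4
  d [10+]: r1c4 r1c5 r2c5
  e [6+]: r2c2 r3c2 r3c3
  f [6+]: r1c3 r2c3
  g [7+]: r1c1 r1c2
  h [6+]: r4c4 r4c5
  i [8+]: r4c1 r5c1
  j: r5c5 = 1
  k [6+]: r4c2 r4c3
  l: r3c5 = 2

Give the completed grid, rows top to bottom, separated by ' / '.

2 5 1 3 4 / 1 2 5 4 3 / 4 1 3 5 2 / 3 4 2 1 5 / 5 3 4 2 1

Cage l is given, leaving r3c5 = 2.
J is a freebie, which forces r5c5 = 1.
Row 2 needs a 3, and only r2c5 is open for it.
The only place for 1 in row 1 is r1c3.
Cage e has sum 6, leaving r2c2 = 2.
The two cells of cage f must have sum 6, which forces r2c3 = 5.
5 is placed in row 2, so r2c4 = 4.
Cage e has sum 6; hence r3c2 = 1.
Column 3 already has 1, so r3c3 = 3.
4 is placed in column 4, which forces r3c4 = 5.
Column 2 already has 1, leaving r4c2 = 4.
Row 4 now contains 4, which forces r4c3 = 2.
Row 4 already has 2, leaving r4c4 = 1.
Row 4 now contains 4, which forces r4c5 = 5.
Column 2 already has 4, so r5c2 = 3.
Column 3 already has 2, so r5c3 = 4.
Row 5 now contains 3, which forces r5c4 = 2.
Cage g's pair has sum 7, so r1c1 = 2.
3 is placed in column 2; hence r1c2 = 5.
Column 4 now contains 2, leaving r1c4 = 3.
Column 5 already has 5, which forces r1c5 = 4.
Row 2 now contains 4, so r2c1 = 1.
Row 3 now contains 3, leaving r3c1 = 4.
Row 4 now contains 5, leaving r4c1 = 3.
Row 5 now contains 3; hence r5c1 = 5.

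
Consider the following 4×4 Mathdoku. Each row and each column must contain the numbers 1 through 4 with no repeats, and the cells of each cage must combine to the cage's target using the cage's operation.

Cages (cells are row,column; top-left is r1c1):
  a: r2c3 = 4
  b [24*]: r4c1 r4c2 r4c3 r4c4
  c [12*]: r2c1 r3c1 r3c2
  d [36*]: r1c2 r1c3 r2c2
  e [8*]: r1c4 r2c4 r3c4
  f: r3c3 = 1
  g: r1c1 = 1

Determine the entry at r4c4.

G is a freebie, which forces r1c1 = 1.
The 3 cells of cage d must have product 36, leaving r1c2 = 4.
The 3 cells of cage d must have product 36, so r1c3 = 3.
Row 1 now contains 4, leaving r1c4 = 2.
Cage d needs product 36, which forces r2c2 = 3.
A is a freebie; hence r2c3 = 4.
4 is placed in row 2; hence r2c4 = 1.
Cage f is a single given cell, which forces r3c3 = 1.
Column 4 now contains 1, so r3c4 = 4.
1 is placed in column 3, leaving r4c3 = 2.
4 is placed in column 4; hence r4c4 = 3.
4 is placed in row 2, leaving r2c1 = 2.
Row 3 now contains 4; hence r3c1 = 3.
Row 3 now contains 1, so r3c2 = 2.
Row 4 already has 3; hence r4c1 = 4.
Row 4 now contains 2, which forces r4c2 = 1.
The full grid is 1 4 3 2 / 2 3 4 1 / 3 2 1 4 / 4 1 2 3.

3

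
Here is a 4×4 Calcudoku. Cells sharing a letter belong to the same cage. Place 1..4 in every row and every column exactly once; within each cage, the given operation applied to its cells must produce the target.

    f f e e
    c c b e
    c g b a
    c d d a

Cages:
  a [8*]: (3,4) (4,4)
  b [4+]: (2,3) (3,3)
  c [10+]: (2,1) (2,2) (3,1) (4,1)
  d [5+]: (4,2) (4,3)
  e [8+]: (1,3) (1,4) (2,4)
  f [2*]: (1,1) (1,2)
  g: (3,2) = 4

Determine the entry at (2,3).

G is a freebie, leaving (3,2) = 4.
Row 3 already has 4, leaving (3,4) = 2.
Column 4 now contains 2, so (4,4) = 4.
Cage e has sum 8, which forces (1,3) = 4.
Cage c has sum 10, so (2,1) = 4.
The only place for 3 in row 1 is (1,4).
Column 4 already has 3; hence (2,4) = 1.
Row 2 now contains 1, which forces (2,3) = 3.
Cage b's pair has sum 4; hence (3,3) = 1.
Column 3 now contains 3; hence (4,3) = 2.
3 is placed in row 2; hence (2,2) = 2.
1 is placed in row 3; hence (3,1) = 3.
Cage c has sum 10, which forces (4,1) = 1.
Row 4 already has 2, leaving (4,2) = 3.
Column 1 now contains 1, so (1,1) = 2.
2 is placed in column 2, which forces (1,2) = 1.
The full grid is 2 1 4 3 / 4 2 3 1 / 3 4 1 2 / 1 3 2 4.

3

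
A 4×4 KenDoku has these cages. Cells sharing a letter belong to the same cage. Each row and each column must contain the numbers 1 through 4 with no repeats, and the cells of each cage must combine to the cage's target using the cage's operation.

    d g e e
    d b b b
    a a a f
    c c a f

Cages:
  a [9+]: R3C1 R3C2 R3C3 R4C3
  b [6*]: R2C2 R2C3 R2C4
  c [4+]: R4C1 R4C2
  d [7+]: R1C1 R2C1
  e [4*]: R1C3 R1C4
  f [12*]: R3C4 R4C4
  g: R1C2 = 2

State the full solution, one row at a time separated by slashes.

Cage g is a single given cell, leaving R1C2 = 2.
In row 1, 3 can only go at R1C1, so R1C1 = 3.
Column 1 already has 3; hence R2C1 = 4.
Column 1 already has 3; hence R4C1 = 1.
Cage c's pair has sum 4, so R4C2 = 3.
3 is placed in row 4, so R4C3 = 2.
3 is placed in row 4, leaving R4C4 = 4.
Cage e needs two cells with product 4, which forces R1C3 = 4.
4 is placed in column 4, which forces R1C4 = 1.
3 is placed in column 2, which forces R2C2 = 1.
Cage b has product 6, leaving R2C3 = 3.
The 3 cells of cage b must have product 6, leaving R2C4 = 2.
Column 1 now contains 1, leaving R3C1 = 2.
1 is placed in column 2; hence R3C2 = 4.
4 is placed in column 3, leaving R3C3 = 1.
4 is placed in column 4, so R3C4 = 3.

3 2 4 1 / 4 1 3 2 / 2 4 1 3 / 1 3 2 4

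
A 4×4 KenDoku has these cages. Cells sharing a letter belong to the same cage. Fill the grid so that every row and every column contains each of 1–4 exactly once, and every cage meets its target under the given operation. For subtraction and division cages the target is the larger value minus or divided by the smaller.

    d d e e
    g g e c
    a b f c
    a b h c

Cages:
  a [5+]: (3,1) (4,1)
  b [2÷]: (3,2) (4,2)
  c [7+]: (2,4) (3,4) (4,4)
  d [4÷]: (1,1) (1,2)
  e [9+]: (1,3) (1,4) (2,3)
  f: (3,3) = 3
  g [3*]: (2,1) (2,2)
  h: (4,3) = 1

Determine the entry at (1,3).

F is a freebie, so (3,3) = 3.
H is a freebie, leaving (4,3) = 1.
Cage e needs sum 9, which forces (1,4) = 3.
Row 1 needs a 2, and only (1,3) is open for it.
Column 3 now contains 2, leaving (2,3) = 4.
In row 2, 2 can only go at (2,4), so (2,4) = 2.
Cage c has sum 7, leaving (3,4) = 1.
Column 4 now contains 2; hence (4,4) = 4.
Row 3 already has 1, so (3,1) = 2.
Cage b's pair has quotient 2, so (3,2) = 4.
Row 4 already has 4; hence (4,1) = 3.
Row 4 already has 4; hence (4,2) = 2.
Cage d needs two cells with quotient 4, so (1,1) = 4.
4 is placed in column 2, so (1,2) = 1.
3 is placed in column 1, so (2,1) = 1.
Cage g needs two cells with product 3, leaving (2,2) = 3.
Completed grid: 4 1 2 3 / 1 3 4 2 / 2 4 3 1 / 3 2 1 4.

2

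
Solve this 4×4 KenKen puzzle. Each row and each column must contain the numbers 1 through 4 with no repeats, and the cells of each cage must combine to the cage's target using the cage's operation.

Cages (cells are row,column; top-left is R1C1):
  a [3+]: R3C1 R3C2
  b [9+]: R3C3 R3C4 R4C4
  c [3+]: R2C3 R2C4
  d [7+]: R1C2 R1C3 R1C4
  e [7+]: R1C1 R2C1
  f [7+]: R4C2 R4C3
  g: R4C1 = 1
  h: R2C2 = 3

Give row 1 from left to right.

Cage h is a single given cell, leaving R2C2 = 3.
G is a freebie, leaving R4C1 = 1.
Column 2 now contains 3; hence R4C2 = 4.
4 is placed in row 4, which forces R4C3 = 3.
3 is placed in row 4, so R4C4 = 2.
Cage e needs two cells with sum 7, leaving R1C1 = 3.
Row 2 already has 3; hence R2C1 = 4.
Cage c needs two cells with sum 3, which forces R2C3 = 2.
Column 4 already has 2, which forces R2C4 = 1.
1 is placed in column 1, which forces R3C1 = 2.
The two cells of cage a must have sum 3, which forces R3C2 = 1.
The 3 cells of cage b must have sum 9, so R3C3 = 4.
Cage b has sum 9, so R3C4 = 3.
1 is placed in column 2; hence R1C2 = 2.
4 is placed in column 3, which forces R1C3 = 1.
1 is placed in column 4, which forces R1C4 = 4.
The full grid is 3 2 1 4 / 4 3 2 1 / 2 1 4 3 / 1 4 3 2.

3 2 1 4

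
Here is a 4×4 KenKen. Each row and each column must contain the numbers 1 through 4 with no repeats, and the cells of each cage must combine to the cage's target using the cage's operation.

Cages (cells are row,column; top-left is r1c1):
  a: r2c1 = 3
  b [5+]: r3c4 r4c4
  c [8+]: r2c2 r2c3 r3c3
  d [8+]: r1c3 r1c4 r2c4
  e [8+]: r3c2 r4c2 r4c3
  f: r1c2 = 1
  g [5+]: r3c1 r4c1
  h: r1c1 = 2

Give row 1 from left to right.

2 1 3 4

H is a freebie, leaving r1c1 = 2.
Cage f is a single given cell; hence r1c2 = 1.
A is a freebie, which forces r2c1 = 3.
Cage d has sum 8, so r2c4 = 1.
The 3 cells of cage c must have sum 8, so r2c2 = 2.
1 is placed in row 2, so r2c3 = 4.
The 3 cells of cage c must have sum 8, which forces r3c3 = 2.
Row 3 already has 2, which forces r3c4 = 3.
Column 4 already has 3, leaving r4c4 = 2.
Column 3 already has 4; hence r1c3 = 3.
Column 4 already has 3, so r1c4 = 4.
Row 3 already has 3, which forces r3c2 = 4.
Cage e needs sum 8, leaving r4c2 = 3.
The 3 cells of cage e must have sum 8, so r4c3 = 1.
Row 3 already has 4, leaving r3c1 = 1.
Row 4 already has 1, so r4c1 = 4.
Filled in: 2 1 3 4 / 3 2 4 1 / 1 4 2 3 / 4 3 1 2.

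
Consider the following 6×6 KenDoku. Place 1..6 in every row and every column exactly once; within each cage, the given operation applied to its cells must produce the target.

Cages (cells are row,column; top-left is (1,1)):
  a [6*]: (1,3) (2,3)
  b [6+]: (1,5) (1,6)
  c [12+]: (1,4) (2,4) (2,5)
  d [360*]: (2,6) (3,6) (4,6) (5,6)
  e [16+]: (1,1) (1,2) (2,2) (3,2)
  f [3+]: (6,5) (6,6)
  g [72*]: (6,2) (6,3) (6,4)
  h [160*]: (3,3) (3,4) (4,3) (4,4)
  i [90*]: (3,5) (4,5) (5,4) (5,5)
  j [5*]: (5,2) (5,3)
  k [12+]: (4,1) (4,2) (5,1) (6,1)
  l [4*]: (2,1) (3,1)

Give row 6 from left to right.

The only place for 5 in row 6 is (6,1).
The only place for 6 in column 1 is (1,1).
In row 4, 6 can only go at (4,6), so (4,6) = 6.
The only place for 6 in row 3 is (3,2).
Column 2 needs a 2, and only (4,2) is open for it.
In column 1, 2 can only go at (5,1), so (5,1) = 2.
Cage k has sum 12, which forces (4,1) = 3.
The only place for 3 in row 3 is (3,6).
Cage d needs product 360, which forces (2,6) = 5.
Column 6 already has 3; hence (5,6) = 4.
Row 3 needs a 5, and only (3,5) is open for it.
5 is placed in column 5, which forces (1,5) = 4.
The two cells of cage b must have sum 6, leaving (1,6) = 2.
5 is placed in column 5, which forces (4,5) = 1.
1 is placed in column 5; hence (6,5) = 2.
Column 6 now contains 2; hence (6,6) = 1.
In row 1, 5 can only go at (1,4), so (1,4) = 5.
Cage h has product 160, so (3,3) = 4.
Cage h has product 160; hence (3,4) = 2.
The 4 cells of cage h must have product 160; hence (4,3) = 5.
5 is placed in column 4, leaving (4,4) = 4.
Column 3 already has 5, leaving (5,3) = 1.
Column 3 now contains 1, leaving (1,3) = 3.
Cage l's pair has product 4, so (2,1) = 4.
Cage a's pair has product 6, which forces (2,3) = 2.
Column 4 already has 4, so (2,4) = 1.
Cage c has sum 12; hence (2,5) = 6.
4 is placed in row 3; hence (3,1) = 1.
Row 5 now contains 1, which forces (5,2) = 5.
Column 5 now contains 6; hence (5,5) = 3.
The 3 cells of cage g must have product 72, leaving (6,2) = 4.
3 is placed in column 3, which forces (6,3) = 6.
6 is placed in row 6; hence (6,4) = 3.
3 is placed in row 1, so (1,2) = 1.
1 is placed in row 2, leaving (2,2) = 3.
Row 5 already has 3; hence (5,4) = 6.
Filled in: 6 1 3 5 4 2 / 4 3 2 1 6 5 / 1 6 4 2 5 3 / 3 2 5 4 1 6 / 2 5 1 6 3 4 / 5 4 6 3 2 1.

5 4 6 3 2 1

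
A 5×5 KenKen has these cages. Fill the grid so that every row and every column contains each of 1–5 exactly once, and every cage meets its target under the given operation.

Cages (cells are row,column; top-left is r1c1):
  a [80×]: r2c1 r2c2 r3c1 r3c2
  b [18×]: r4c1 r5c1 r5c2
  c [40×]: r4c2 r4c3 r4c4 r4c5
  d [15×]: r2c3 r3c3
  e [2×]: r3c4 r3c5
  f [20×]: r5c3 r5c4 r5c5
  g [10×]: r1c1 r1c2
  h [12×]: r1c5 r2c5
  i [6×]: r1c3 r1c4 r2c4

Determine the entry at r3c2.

The 3 cells of cage b must have product 18, which forces r4c1 = 3.
Cage b has product 18; hence r5c1 = 2.
Cage b needs product 18, so r5c2 = 3.
Column 1 already has 2, so r1c1 = 5.
Cage g needs two cells with product 10, which forces r1c2 = 2.
Cage i needs product 6, so r2c4 = 2.
Column 4 now contains 2, so r3c4 = 1.
1 is placed in row 3, which forces r3c5 = 2.
Cage i needs product 6, so r1c3 = 1.
1 is placed in column 4; hence r1c4 = 3.
3 is placed in row 1, leaving r1c5 = 4.
Cage a needs product 80, which forces r2c1 = 1.
Cage a needs product 80, leaving r2c2 = 4.
4 is placed in column 5, leaving r2c5 = 3.
1 is placed in row 3, which forces r3c1 = 4.
Cage a has product 80, leaving r3c2 = 5.
Row 3 now contains 5, leaving r3c3 = 3.
Column 2 now contains 5, so r4c2 = 1.
Cage c needs product 40, so r4c3 = 2.
1 is placed in row 4, which forces r4c5 = 5.
Column 5 now contains 5, so r5c5 = 1.
Row 2 already has 3, so r2c3 = 5.
Row 4 now contains 5, which forces r4c4 = 4.
Column 3 already has 5, so r5c3 = 4.
4 is placed in column 4, so r5c4 = 5.
The full grid is 5 2 1 3 4 / 1 4 5 2 3 / 4 5 3 1 2 / 3 1 2 4 5 / 2 3 4 5 1.

5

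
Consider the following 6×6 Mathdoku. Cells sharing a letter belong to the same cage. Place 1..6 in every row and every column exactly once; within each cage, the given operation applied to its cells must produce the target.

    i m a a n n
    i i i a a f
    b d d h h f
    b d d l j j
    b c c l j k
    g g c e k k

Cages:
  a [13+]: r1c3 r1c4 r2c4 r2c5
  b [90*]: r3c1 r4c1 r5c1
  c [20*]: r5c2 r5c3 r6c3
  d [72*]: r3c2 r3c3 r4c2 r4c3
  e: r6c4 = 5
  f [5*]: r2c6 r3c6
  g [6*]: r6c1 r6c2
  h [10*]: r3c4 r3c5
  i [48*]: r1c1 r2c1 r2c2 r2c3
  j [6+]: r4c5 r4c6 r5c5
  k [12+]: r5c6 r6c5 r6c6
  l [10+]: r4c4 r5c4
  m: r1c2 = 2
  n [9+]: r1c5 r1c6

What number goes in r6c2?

3

M is a freebie, leaving r1c2 = 2.
E is a freebie, so r6c4 = 5.
5 is placed in column 4, which forces r3c4 = 2.
Cage h needs two cells with product 10; hence r3c5 = 5.
Row 3 already has 5; hence r3c6 = 1.
1 is placed in column 6, leaving r2c6 = 5.
Row 1 needs a 5, and only r1c3 is open for it.
The 3 cells of cage c must have product 20, leaving r5c2 = 5.
The 3 cells of cage b must have product 90; hence r4c1 = 5.
Column 4 needs a 3, and only r2c4 is open for it.
In column 4, 1 can only go at r1c4, so r1c4 = 1.
Row 1 now contains 1, leaving r1c1 = 4.
Cage a needs sum 13, which forces r2c5 = 4.
The 4 cells of cage d must have product 72; hence r3c2 = 4.
In row 4, 4 can only go at r4c4, so r4c4 = 4.
Column 4 now contains 4, which forces r5c4 = 6.
The 3 cells of cage b must have product 90, so r3c1 = 6.
Row 3 now contains 6, so r3c3 = 3.
Row 5 now contains 6, so r5c1 = 3.
The only place for 6 in row 4 is r4c3.
The 4 cells of cage i must have product 48, which forces r2c1 = 1.
Cage i has product 48, so r2c2 = 6.
Column 3 now contains 6, which forces r2c3 = 2.
The 4 cells of cage d must have product 72, leaving r4c2 = 1.
1 is placed in column 1, leaving r6c1 = 2.
Column 2 already has 6; hence r6c2 = 3.
Row 6 already has 2, leaving r6c5 = 6.
Row 6 now contains 6, leaving r6c6 = 4.
6 is placed in column 5; hence r1c5 = 3.
The two cells of cage n must have sum 9, which forces r1c6 = 6.
Column 5 already has 3; hence r4c5 = 2.
Row 4 already has 2, so r4c6 = 3.
Cage c needs product 20, leaving r5c3 = 4.
Cage j has sum 6, leaving r5c5 = 1.
Column 6 already has 4, which forces r5c6 = 2.
Row 6 now contains 4, leaving r6c3 = 1.
Filled in: 4 2 5 1 3 6 / 1 6 2 3 4 5 / 6 4 3 2 5 1 / 5 1 6 4 2 3 / 3 5 4 6 1 2 / 2 3 1 5 6 4.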